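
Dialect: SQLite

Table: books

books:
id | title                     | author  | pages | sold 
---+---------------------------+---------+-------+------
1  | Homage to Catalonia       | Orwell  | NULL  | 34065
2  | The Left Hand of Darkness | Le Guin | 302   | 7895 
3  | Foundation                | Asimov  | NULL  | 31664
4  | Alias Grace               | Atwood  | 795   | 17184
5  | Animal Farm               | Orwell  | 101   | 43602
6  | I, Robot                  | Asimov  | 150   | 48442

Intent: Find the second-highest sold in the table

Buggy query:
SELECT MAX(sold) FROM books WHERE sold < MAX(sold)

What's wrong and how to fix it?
Bug: The inner MAX is an aggregate inside WHERE, which is not allowed

Fix: Put the inner MAX in a scalar subquery

Corrected query:
SELECT MAX(sold) FROM books WHERE sold < (SELECT MAX(sold) FROM books)

Result:
MAX(sold)
---------
43602    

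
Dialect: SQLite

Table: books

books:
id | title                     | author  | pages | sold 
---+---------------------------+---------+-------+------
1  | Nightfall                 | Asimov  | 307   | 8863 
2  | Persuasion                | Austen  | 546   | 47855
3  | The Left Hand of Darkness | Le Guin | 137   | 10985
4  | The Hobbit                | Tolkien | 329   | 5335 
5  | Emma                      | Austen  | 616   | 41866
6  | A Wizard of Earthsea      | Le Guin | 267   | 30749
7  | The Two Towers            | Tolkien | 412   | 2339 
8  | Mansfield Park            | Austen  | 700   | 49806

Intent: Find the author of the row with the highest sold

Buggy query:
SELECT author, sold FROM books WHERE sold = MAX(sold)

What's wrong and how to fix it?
Bug: WHERE is evaluated per row; an aggregate over the whole table isn't defined there

Fix: Wrap MAX in a scalar subquery so WHERE compares against a single value

Corrected query:
SELECT author, sold FROM books WHERE sold = (SELECT MAX(sold) FROM books)

Result:
author | sold 
-------+------
Austen | 49806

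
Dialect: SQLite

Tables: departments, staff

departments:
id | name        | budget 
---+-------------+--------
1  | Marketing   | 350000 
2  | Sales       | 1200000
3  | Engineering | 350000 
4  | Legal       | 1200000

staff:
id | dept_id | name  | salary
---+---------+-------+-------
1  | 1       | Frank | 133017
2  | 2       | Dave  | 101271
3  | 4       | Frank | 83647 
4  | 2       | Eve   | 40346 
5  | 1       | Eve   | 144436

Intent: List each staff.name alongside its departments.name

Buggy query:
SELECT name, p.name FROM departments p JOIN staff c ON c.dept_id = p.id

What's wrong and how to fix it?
Bug: 'name' exists in both joined tables, so the database can't tell which one is meant

Fix: Prefix ambiguous columns with the table alias

Corrected query:
SELECT c.name, p.name FROM departments p JOIN staff c ON c.dept_id = p.id

Result:
name  | name     
------+----------
Frank | Marketing
Dave  | Sales    
Frank | Legal    
Eve   | Sales    
Eve   | Marketing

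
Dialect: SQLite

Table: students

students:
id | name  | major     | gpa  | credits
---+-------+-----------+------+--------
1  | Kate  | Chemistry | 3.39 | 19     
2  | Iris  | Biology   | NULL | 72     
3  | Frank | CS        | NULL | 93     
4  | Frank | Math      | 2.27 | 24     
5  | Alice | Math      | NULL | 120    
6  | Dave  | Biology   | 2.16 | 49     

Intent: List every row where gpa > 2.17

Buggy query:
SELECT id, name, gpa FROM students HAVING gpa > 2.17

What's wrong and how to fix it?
Bug: HAVING filters the output of aggregation, but this query has no GROUP BY and no aggregate functions, so SQLite rejects it (HAVING clause on a non-aggregate query); the condition here is per row

Fix: Replace HAVING with WHERE since the condition applies to individual rows

Corrected query:
SELECT id, name, gpa FROM students WHERE gpa > 2.17

Result:
id | name  | gpa 
---+-------+-----
1  | Kate  | 3.39
4  | Frank | 2.27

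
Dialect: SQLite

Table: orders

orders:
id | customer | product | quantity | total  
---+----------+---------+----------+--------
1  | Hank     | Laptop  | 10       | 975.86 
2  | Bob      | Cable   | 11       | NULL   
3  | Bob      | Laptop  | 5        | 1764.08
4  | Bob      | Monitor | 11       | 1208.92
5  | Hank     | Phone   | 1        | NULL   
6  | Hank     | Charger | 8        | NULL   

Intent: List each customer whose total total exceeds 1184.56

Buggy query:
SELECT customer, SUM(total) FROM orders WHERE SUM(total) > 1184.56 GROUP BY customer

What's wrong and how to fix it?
Bug: WHERE runs before GROUP BY, so aggregates aren't available there

Fix: Move the aggregate condition to a HAVING clause

Corrected query:
SELECT customer, SUM(total) FROM orders GROUP BY customer HAVING SUM(total) > 1184.56

Result:
customer | SUM(total)
---------+-----------
Bob      | 2973      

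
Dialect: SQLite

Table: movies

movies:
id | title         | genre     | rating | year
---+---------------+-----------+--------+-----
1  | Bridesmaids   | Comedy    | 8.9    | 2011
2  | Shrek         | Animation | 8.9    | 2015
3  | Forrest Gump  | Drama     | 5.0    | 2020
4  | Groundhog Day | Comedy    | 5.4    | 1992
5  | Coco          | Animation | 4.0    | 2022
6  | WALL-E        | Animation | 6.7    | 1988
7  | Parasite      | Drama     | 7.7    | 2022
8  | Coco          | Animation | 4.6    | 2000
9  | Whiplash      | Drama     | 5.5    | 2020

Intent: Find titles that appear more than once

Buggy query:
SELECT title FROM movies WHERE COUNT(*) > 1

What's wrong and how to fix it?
Bug: COUNT(*) is an aggregate and cannot be used in WHERE

Fix: GROUP BY title, then filter groups with HAVING COUNT(*) > 1

Corrected query:
SELECT title FROM movies GROUP BY title HAVING COUNT(*) > 1

Result:
title
-----
Coco 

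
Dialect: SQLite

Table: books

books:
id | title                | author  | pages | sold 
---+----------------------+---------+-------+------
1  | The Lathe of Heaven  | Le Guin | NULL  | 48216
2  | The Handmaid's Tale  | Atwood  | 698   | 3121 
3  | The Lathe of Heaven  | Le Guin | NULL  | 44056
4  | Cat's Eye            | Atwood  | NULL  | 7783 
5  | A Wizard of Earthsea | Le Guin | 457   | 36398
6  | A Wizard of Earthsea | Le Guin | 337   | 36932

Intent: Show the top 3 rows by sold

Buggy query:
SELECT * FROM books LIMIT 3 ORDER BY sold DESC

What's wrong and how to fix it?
Bug: ORDER BY cannot follow LIMIT; LIMIT is the final clause

Fix: Swap the clauses: ORDER BY first, then LIMIT

Corrected query:
SELECT * FROM books ORDER BY sold DESC LIMIT 3

Result:
id | title                | author  | pages | sold 
---+----------------------+---------+-------+------
1  | The Lathe of Heaven  | Le Guin | NULL  | 48216
3  | The Lathe of Heaven  | Le Guin | NULL  | 44056
6  | A Wizard of Earthsea | Le Guin | 337   | 36932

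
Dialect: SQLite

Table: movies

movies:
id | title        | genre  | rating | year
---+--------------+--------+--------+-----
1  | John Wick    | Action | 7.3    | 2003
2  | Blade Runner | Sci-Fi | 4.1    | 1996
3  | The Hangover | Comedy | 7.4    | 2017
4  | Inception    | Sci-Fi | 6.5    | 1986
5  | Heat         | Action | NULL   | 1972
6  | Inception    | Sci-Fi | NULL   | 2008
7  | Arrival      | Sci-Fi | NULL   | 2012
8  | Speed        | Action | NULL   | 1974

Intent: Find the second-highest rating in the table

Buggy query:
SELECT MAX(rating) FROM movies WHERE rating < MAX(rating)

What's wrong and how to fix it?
Bug: MAX(rating) on the right of the comparison is an aggregate-in-WHERE error

Fix: Put the inner MAX in a scalar subquery

Corrected query:
SELECT MAX(rating) FROM movies WHERE rating < (SELECT MAX(rating) FROM movies)

Result:
MAX(rating)
-----------
7.3        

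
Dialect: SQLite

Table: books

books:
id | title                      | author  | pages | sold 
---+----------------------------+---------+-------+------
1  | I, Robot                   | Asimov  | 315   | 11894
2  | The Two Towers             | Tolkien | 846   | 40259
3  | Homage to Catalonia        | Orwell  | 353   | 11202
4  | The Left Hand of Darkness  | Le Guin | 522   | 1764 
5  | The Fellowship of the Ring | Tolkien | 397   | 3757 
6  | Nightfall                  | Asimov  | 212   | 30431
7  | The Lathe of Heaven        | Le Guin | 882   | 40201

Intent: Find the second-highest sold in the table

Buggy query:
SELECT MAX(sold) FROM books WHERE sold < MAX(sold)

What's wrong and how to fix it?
Bug: The inner MAX is an aggregate inside WHERE, which is not allowed

Fix: Put the inner MAX in a scalar subquery

Corrected query:
SELECT MAX(sold) FROM books WHERE sold < (SELECT MAX(sold) FROM books)

Result:
MAX(sold)
---------
40201    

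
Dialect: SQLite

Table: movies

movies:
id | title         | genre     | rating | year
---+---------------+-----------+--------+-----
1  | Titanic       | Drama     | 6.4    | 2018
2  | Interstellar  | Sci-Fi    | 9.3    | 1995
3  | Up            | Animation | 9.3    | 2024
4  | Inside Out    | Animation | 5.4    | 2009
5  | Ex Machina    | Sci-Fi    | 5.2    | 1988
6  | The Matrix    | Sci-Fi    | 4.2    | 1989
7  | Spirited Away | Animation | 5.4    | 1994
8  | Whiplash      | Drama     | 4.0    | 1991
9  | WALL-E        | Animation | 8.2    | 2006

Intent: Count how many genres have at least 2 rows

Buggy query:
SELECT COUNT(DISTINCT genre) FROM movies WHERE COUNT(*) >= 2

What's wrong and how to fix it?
Bug: COUNT(*) cannot appear in WHERE; the per-group count doesn't exist yet

Fix: Group first with HAVING COUNT(*) >= 2, then COUNT the resulting groups

Corrected query:
SELECT COUNT(*) FROM (SELECT genre FROM movies GROUP BY genre HAVING COUNT(*) >= 2)

Result:
COUNT(*)
--------
3       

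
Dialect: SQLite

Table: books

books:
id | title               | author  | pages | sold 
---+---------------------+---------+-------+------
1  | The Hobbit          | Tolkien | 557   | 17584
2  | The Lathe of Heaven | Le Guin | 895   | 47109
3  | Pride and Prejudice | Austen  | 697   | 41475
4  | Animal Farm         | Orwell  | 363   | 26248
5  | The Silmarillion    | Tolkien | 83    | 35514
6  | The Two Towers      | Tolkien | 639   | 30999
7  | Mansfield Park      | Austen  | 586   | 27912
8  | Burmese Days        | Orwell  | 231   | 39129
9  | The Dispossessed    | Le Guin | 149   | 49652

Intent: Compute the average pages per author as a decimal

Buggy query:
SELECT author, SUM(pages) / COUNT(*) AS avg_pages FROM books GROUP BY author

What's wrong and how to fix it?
Bug: SUM(pages) and COUNT(*) are both integers; the division truncates the fractional part

Fix: Cast one side to REAL so the division keeps the fractional part

Corrected query:
SELECT author, SUM(pages) * 1.0 / COUNT(*) AS avg_pages FROM books GROUP BY author

Result:
author  | avg_pages 
--------+-----------
Austen  | 641.5     
Le Guin | 522       
Orwell  | 297       
Tolkien | 426.333333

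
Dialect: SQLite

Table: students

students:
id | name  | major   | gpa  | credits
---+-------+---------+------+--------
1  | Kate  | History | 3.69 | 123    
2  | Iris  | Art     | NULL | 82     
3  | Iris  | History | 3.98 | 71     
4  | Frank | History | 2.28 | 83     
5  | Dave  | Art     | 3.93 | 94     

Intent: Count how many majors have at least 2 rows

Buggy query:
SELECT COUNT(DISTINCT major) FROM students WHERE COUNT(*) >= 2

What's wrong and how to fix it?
Bug: WHERE filters individual rows, not groups, so a group-level COUNT is invalid there

Fix: Group first with HAVING COUNT(*) >= 2, then COUNT the resulting groups

Corrected query:
SELECT COUNT(*) FROM (SELECT major FROM students GROUP BY major HAVING COUNT(*) >= 2)

Result:
COUNT(*)
--------
2       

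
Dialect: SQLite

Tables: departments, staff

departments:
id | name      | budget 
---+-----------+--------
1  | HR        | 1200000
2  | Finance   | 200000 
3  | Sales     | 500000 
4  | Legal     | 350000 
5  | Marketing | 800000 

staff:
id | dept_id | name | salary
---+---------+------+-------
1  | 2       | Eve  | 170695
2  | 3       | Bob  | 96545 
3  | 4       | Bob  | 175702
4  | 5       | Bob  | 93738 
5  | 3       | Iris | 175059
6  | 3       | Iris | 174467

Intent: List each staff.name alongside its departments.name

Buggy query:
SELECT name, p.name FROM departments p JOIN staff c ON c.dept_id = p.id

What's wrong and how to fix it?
Bug: Both tables have a 'name' column; the unqualified reference is ambiguous

Fix: Qualify the column with its table alias (c.name)

Corrected query:
SELECT c.name, p.name FROM departments p JOIN staff c ON c.dept_id = p.id

Result:
name | name     
-----+----------
Eve  | Finance  
Bob  | Sales    
Bob  | Legal    
Bob  | Marketing
Iris | Sales    
Iris | Sales    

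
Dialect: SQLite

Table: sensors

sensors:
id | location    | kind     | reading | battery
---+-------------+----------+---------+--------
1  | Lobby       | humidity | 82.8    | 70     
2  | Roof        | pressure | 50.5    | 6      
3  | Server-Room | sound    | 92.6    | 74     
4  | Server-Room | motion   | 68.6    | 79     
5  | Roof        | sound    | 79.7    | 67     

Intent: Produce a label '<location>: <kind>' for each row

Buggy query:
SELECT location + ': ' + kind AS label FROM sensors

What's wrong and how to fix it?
Bug: SQLite uses || for string concatenation; + coerces text to numbers (yielding 0)

Fix: Replace + with || to concatenate text

Corrected query:
SELECT location || ': ' || kind AS label FROM sensors

Result:
label              
-------------------
Lobby: humidity    
Roof: pressure     
Server-Room: sound 
Server-Room: motion
Roof: sound        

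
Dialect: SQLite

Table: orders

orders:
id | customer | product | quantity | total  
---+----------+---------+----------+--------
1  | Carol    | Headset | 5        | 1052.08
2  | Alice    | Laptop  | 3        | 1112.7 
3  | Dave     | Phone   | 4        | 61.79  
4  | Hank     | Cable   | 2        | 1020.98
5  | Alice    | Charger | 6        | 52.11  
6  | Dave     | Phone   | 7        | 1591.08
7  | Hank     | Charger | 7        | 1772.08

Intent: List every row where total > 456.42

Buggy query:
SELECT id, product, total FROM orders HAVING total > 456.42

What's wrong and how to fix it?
Bug: This is a non-aggregate query (no GROUP BY, no aggregates), so in SQLite the HAVING clause is invalid here; a row-level condition belongs in WHERE

Fix: Replace HAVING with WHERE since the condition applies to individual rows

Corrected query:
SELECT id, product, total FROM orders WHERE total > 456.42

Result:
id | product | total  
---+---------+--------
1  | Headset | 1052.08
2  | Laptop  | 1112.7 
4  | Cable   | 1020.98
6  | Phone   | 1591.08
7  | Charger | 1772.08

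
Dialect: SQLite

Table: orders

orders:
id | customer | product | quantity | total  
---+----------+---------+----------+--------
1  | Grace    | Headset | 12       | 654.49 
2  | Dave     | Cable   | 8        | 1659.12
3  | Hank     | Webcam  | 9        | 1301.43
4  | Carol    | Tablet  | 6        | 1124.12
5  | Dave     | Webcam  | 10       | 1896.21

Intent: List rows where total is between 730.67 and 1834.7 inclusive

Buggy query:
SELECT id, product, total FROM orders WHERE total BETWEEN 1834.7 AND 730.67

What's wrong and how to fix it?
Bug: BETWEEN expects the lower bound first; with 1834.7 AND 730.67 the range is empty

Fix: Swap the bounds so the smaller value comes first

Corrected query:
SELECT id, product, total FROM orders WHERE total BETWEEN 730.67 AND 1834.7

Result:
id | product | total  
---+---------+--------
2  | Cable   | 1659.12
3  | Webcam  | 1301.43
4  | Tablet  | 1124.12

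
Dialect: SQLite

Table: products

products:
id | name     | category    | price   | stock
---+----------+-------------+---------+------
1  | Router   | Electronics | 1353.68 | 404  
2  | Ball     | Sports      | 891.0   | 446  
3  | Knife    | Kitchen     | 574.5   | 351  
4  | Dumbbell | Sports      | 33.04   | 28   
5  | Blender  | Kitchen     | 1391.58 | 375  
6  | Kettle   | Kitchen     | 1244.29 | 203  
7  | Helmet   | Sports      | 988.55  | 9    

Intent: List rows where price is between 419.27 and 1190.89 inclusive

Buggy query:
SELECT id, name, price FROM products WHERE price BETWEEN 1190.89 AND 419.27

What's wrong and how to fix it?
Bug: The bounds are reversed; BETWEEN a AND b requires a <= b to match anything

Fix: Write BETWEEN 419.27 AND 1190.89

Corrected query:
SELECT id, name, price FROM products WHERE price BETWEEN 419.27 AND 1190.89

Result:
id | name   | price 
---+--------+-------
2  | Ball   | 891   
3  | Knife  | 574.5 
7  | Helmet | 988.55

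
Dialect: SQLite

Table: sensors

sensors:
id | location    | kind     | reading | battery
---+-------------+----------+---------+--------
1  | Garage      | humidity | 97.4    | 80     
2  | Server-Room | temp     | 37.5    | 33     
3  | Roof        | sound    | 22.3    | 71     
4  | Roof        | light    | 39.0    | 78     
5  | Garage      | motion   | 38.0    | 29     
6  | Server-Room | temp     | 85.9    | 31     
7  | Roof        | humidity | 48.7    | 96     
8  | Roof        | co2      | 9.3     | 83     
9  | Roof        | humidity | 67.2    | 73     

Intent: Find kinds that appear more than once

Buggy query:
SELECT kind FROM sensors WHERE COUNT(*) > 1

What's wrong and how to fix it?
Bug: WHERE can't reference COUNT(*); aggregates are computed after WHERE

Fix: Group first, then use HAVING for the count condition

Corrected query:
SELECT kind FROM sensors GROUP BY kind HAVING COUNT(*) > 1

Result:
kind    
--------
humidity
temp    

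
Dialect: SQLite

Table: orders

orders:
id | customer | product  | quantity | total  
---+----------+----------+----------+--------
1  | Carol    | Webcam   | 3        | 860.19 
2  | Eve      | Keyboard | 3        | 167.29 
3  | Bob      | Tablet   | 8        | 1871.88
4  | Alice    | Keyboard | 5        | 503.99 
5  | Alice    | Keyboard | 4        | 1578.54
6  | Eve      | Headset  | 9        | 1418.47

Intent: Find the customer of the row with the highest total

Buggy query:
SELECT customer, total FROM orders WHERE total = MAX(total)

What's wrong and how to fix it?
Bug: WHERE is evaluated per row; an aggregate over the whole table isn't defined there

Fix: Use a subquery: WHERE total = (SELECT MAX(total) FROM orders)

Corrected query:
SELECT customer, total FROM orders WHERE total = (SELECT MAX(total) FROM orders)

Result:
customer | total  
---------+--------
Bob      | 1871.88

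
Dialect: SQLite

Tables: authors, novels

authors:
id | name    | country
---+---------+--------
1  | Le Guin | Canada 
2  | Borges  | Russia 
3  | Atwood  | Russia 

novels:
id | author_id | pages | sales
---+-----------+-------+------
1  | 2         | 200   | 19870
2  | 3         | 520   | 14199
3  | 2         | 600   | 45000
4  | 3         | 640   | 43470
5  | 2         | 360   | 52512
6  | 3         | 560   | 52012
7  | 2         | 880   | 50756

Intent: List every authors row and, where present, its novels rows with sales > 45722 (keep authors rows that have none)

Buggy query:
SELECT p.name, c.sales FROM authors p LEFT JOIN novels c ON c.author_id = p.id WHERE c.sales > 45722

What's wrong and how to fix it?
Bug: Filtering c.sales in WHERE discards the NULL rows produced by LEFT JOIN, turning it into an inner join

Fix: Move the right-table condition into the ON clause so unmatched parents are kept

Corrected query:
SELECT p.name, c.sales FROM authors p LEFT JOIN novels c ON c.author_id = p.id AND c.sales > 45722

Result:
name    | sales
--------+------
Le Guin | NULL 
Borges  | 50756
Borges  | 52512
Atwood  | 52012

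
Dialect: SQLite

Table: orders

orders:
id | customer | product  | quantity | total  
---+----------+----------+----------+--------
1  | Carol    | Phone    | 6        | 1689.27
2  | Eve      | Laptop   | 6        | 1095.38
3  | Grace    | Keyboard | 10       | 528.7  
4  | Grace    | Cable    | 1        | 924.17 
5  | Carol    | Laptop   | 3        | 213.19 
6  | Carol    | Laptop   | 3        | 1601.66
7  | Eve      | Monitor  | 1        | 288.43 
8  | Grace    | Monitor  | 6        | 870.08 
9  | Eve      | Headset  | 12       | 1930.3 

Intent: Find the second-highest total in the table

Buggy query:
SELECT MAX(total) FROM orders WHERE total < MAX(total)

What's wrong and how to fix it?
Bug: MAX(total) on the right of the comparison is an aggregate-in-WHERE error

Fix: Compute the overall MAX in a subquery, then take MAX of rows below it

Corrected query:
SELECT MAX(total) FROM orders WHERE total < (SELECT MAX(total) FROM orders)

Result:
MAX(total)
----------
1689.27   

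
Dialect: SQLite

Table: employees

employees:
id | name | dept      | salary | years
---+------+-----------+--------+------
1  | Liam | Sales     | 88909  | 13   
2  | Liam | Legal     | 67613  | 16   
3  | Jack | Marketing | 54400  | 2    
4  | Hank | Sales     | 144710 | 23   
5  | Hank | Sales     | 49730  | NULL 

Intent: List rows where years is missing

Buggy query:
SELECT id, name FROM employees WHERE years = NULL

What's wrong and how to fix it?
Bug: '= NULL' is always unknown in SQL three-valued logic, so no rows match

Fix: Use IS NULL to test for NULL

Corrected query:
SELECT id, name FROM employees WHERE years IS NULL

Result:
id | name
---+-----
5  | Hank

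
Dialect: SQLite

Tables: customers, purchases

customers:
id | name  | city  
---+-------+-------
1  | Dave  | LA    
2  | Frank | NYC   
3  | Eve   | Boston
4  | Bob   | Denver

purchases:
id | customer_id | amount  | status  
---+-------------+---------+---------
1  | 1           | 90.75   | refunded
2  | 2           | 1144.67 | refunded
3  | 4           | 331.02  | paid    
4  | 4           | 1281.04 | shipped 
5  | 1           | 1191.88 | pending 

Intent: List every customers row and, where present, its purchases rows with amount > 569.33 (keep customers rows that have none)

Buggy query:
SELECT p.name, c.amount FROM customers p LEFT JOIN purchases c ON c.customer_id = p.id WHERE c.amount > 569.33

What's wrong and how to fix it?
Bug: A WHERE condition on the right-hand table after LEFT JOIN drops unmatched parents

Fix: Put 'c.amount > 569.33' in the JOIN's ON clause instead of WHERE

Corrected query:
SELECT p.name, c.amount FROM customers p LEFT JOIN purchases c ON c.customer_id = p.id AND c.amount > 569.33

Result:
name  | amount 
------+--------
Dave  | 1191.88
Frank | 1144.67
Eve   | NULL   
Bob   | 1281.04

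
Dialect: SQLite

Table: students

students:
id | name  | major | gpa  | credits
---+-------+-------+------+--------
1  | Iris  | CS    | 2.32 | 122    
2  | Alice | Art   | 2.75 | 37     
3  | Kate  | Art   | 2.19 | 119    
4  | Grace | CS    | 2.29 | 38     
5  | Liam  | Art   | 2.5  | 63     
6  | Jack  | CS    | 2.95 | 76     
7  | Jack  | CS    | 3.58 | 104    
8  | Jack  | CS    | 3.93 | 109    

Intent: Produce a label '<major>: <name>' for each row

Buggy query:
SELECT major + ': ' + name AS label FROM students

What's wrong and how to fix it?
Bug: SQLite uses || for string concatenation; + coerces text to numbers (yielding 0)

Fix: Use the || operator for string concatenation

Corrected query:
SELECT major || ': ' || name AS label FROM students

Result:
label     
----------
CS: Iris  
Art: Alice
Art: Kate 
CS: Grace 
Art: Liam 
CS: Jack  
CS: Jack  
CS: Jack  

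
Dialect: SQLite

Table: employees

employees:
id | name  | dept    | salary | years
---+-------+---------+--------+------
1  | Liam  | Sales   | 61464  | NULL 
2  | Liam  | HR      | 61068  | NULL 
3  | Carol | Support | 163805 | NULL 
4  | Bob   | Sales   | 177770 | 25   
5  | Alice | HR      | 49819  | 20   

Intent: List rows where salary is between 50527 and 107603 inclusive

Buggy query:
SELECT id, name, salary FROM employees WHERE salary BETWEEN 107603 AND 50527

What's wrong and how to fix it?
Bug: The bounds are reversed; BETWEEN a AND b requires a <= b to match anything

Fix: Swap the bounds so the smaller value comes first

Corrected query:
SELECT id, name, salary FROM employees WHERE salary BETWEEN 50527 AND 107603

Result:
id | name | salary
---+------+-------
1  | Liam | 61464 
2  | Liam | 61068 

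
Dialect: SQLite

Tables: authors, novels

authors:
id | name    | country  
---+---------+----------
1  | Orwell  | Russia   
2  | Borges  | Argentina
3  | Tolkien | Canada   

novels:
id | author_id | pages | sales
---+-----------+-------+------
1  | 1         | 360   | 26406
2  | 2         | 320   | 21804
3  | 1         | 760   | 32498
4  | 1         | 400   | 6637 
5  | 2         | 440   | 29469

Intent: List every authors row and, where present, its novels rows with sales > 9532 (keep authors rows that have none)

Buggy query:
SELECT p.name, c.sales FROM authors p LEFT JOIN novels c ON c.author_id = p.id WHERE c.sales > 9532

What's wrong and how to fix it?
Bug: Filtering c.sales in WHERE discards the NULL rows produced by LEFT JOIN, turning it into an inner join

Fix: Put 'c.sales > 9532' in the JOIN's ON clause instead of WHERE

Corrected query:
SELECT p.name, c.sales FROM authors p LEFT JOIN novels c ON c.author_id = p.id AND c.sales > 9532

Result:
name    | sales
--------+------
Orwell  | 26406
Orwell  | 32498
Borges  | 21804
Borges  | 29469
Tolkien | NULL 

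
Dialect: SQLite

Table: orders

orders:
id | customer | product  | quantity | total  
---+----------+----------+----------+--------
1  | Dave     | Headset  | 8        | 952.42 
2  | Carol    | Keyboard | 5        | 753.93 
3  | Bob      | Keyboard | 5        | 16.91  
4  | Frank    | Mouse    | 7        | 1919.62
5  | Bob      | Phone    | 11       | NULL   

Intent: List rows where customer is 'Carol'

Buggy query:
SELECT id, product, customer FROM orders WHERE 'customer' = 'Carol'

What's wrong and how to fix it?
Bug: Single quotes denote string literals in SQL; the column name is being compared as a constant string

Fix: Remove the quotes around the column name (or use double quotes for an identifier)

Corrected query:
SELECT id, product, customer FROM orders WHERE customer = 'Carol'

Result:
id | product  | customer
---+----------+---------
2  | Keyboard | Carol   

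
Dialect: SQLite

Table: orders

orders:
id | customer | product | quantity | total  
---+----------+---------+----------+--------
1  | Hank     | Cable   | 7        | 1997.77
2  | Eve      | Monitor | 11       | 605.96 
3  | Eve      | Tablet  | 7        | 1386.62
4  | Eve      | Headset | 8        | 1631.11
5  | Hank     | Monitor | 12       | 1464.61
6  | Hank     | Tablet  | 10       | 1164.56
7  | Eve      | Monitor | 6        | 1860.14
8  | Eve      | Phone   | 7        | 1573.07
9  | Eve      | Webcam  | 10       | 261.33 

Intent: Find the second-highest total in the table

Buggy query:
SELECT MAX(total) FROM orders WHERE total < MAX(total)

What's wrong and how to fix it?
Bug: The inner MAX is an aggregate inside WHERE, which is not allowed

Fix: Compute the overall MAX in a subquery, then take MAX of rows below it

Corrected query:
SELECT MAX(total) FROM orders WHERE total < (SELECT MAX(total) FROM orders)

Result:
MAX(total)
----------
1860.14   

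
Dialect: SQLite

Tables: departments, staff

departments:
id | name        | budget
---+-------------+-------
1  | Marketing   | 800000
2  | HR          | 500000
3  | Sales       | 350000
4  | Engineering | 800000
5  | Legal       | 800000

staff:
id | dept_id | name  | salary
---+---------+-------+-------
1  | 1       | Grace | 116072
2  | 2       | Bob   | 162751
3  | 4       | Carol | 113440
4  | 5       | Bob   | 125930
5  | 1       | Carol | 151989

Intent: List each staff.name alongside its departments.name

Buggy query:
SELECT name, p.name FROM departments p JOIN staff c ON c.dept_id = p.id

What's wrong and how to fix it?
Bug: 'name' exists in both joined tables, so the database can't tell which one is meant

Fix: Prefix ambiguous columns with the table alias

Corrected query:
SELECT c.name, p.name FROM departments p JOIN staff c ON c.dept_id = p.id

Result:
name  | name       
------+------------
Grace | Marketing  
Bob   | HR         
Carol | Engineering
Bob   | Legal      
Carol | Marketing  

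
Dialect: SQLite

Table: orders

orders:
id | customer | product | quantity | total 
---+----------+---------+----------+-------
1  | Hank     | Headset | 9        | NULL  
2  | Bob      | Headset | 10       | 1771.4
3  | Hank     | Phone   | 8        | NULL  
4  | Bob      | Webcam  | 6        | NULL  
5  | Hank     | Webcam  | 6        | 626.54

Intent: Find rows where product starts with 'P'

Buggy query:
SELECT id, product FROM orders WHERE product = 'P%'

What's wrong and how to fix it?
Bug: Wildcards only work with LIKE; '=' treats '%' as a literal character

Fix: Use LIKE for wildcard pattern matching

Corrected query:
SELECT id, product FROM orders WHERE product LIKE 'P%'

Result:
id | product
---+--------
3  | Phone  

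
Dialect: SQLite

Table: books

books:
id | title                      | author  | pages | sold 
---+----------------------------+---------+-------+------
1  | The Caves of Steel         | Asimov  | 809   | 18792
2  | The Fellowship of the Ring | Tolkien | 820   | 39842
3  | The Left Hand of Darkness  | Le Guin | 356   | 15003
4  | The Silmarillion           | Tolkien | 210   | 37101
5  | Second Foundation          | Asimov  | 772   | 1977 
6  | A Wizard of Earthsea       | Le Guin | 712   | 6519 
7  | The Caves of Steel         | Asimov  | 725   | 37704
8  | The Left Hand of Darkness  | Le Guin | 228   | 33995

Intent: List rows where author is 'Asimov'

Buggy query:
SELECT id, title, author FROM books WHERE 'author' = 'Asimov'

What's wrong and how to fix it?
Bug: Single quotes denote string literals in SQL; the column name is being compared as a constant string

Fix: Remove the quotes around the column name (or use double quotes for an identifier)

Corrected query:
SELECT id, title, author FROM books WHERE author = 'Asimov'

Result:
id | title              | author
---+--------------------+-------
1  | The Caves of Steel | Asimov
5  | Second Foundation  | Asimov
7  | The Caves of Steel | Asimov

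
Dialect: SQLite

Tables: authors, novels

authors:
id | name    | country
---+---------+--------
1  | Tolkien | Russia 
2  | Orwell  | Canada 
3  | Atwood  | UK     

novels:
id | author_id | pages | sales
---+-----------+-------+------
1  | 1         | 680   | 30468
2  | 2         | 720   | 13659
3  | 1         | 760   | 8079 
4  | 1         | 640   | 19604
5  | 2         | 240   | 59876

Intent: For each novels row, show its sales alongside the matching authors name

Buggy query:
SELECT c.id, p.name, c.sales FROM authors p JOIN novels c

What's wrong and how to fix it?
Bug: Missing join condition: each novels row is matched to all authors rows instead of just its own

Fix: Specify the join condition linking the foreign key to the parent id

Corrected query:
SELECT c.id, p.name, c.sales FROM authors p JOIN novels c ON c.author_id = p.id

Result:
id | name    | sales
---+---------+------
1  | Tolkien | 30468
2  | Orwell  | 13659
3  | Tolkien | 8079 
4  | Tolkien | 19604
5  | Orwell  | 59876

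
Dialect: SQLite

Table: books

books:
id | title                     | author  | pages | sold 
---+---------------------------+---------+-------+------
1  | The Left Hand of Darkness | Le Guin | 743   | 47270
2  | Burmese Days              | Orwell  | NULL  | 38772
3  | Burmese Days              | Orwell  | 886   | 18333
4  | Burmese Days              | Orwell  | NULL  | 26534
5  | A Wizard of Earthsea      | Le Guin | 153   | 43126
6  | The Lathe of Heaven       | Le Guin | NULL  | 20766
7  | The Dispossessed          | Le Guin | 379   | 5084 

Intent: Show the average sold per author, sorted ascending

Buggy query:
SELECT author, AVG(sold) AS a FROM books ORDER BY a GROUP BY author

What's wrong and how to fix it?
Bug: ORDER BY appears before GROUP BY; SQL clause order requires GROUP BY first

Fix: Move ORDER BY to the end, after GROUP BY

Corrected query:
SELECT author, AVG(sold) AS a FROM books GROUP BY author ORDER BY a

Result:
author  | a           
--------+-------------
Orwell  | 27879.666667
Le Guin | 29061.5     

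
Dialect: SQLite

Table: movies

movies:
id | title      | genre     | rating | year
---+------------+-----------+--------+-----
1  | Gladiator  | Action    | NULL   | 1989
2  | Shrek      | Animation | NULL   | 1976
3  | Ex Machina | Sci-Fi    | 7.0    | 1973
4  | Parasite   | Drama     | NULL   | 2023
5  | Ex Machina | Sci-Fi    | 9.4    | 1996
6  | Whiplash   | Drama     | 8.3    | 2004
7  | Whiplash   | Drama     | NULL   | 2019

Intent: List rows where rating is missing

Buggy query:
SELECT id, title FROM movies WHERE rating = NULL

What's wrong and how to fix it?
Bug: Comparing to NULL with '=' never matches; NULL = NULL is unknown, not true

Fix: Replace '= NULL' with 'IS NULL'

Corrected query:
SELECT id, title FROM movies WHERE rating IS NULL

Result:
id | title    
---+----------
1  | Gladiator
2  | Shrek    
4  | Parasite 
7  | Whiplash 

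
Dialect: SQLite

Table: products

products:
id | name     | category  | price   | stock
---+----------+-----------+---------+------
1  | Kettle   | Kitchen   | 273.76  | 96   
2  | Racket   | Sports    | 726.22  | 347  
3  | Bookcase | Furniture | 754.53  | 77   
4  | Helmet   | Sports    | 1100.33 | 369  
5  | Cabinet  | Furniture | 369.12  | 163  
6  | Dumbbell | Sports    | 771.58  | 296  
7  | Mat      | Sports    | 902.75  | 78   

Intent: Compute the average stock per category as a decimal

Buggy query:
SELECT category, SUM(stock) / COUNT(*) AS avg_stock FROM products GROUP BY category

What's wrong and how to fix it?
Bug: Both operands are integers, so '/' performs integer division and truncates

Fix: Cast one side to REAL so the division keeps the fractional part

Corrected query:
SELECT category, SUM(stock) * 1.0 / COUNT(*) AS avg_stock FROM products GROUP BY category

Result:
category  | avg_stock
----------+----------
Furniture | 120      
Kitchen   | 96       
Sports    | 272.5    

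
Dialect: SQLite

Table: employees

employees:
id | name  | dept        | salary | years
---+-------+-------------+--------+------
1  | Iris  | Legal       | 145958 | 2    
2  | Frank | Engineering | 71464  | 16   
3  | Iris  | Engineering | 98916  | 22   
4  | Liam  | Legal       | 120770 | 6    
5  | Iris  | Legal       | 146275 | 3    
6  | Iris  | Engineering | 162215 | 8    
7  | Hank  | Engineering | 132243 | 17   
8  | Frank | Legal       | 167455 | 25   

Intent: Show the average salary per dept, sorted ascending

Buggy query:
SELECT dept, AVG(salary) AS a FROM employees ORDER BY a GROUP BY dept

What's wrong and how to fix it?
Bug: ORDER BY appears before GROUP BY; SQL clause order requires GROUP BY first

Fix: Reorder: SELECT … FROM … GROUP BY … ORDER BY …

Corrected query:
SELECT dept, AVG(salary) AS a FROM employees GROUP BY dept ORDER BY a

Result:
dept        | a       
------------+---------
Engineering | 116209.5
Legal       | 145114.5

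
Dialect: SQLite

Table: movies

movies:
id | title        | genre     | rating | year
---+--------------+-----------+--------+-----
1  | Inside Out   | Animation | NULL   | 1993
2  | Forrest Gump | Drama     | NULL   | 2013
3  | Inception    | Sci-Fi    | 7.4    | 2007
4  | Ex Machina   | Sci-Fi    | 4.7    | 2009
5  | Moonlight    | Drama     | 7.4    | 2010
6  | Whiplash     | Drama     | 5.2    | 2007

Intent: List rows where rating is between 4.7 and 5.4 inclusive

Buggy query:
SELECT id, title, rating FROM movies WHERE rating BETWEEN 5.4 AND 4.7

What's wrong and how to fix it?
Bug: The bounds are reversed; BETWEEN a AND b requires a <= b to match anything

Fix: Write BETWEEN 4.7 AND 5.4

Corrected query:
SELECT id, title, rating FROM movies WHERE rating BETWEEN 4.7 AND 5.4

Result:
id | title      | rating
---+------------+-------
4  | Ex Machina | 4.7   
6  | Whiplash   | 5.2   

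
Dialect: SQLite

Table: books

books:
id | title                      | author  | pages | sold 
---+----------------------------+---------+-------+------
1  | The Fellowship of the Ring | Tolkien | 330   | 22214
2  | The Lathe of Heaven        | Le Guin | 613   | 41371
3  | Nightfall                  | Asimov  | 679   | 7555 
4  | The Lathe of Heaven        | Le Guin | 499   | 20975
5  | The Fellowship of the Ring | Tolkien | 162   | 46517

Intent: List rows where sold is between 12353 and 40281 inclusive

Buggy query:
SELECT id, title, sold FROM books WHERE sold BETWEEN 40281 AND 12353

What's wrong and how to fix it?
Bug: BETWEEN expects the lower bound first; with 40281 AND 12353 the range is empty

Fix: Write BETWEEN 12353 AND 40281

Corrected query:
SELECT id, title, sold FROM books WHERE sold BETWEEN 12353 AND 40281

Result:
id | title                      | sold 
---+----------------------------+------
1  | The Fellowship of the Ring | 22214
4  | The Lathe of Heaven        | 20975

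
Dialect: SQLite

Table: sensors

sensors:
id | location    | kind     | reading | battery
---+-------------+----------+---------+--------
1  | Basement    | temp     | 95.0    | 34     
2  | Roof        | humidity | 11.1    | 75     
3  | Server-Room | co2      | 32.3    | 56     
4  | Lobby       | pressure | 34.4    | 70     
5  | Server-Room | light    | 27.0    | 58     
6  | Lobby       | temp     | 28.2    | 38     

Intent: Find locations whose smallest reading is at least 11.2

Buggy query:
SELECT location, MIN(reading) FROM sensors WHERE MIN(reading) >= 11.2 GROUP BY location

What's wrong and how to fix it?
Bug: Aggregates like MIN are computed per group after WHERE runs

Fix: Replace WHERE with HAVING after the GROUP BY

Corrected query:
SELECT location, MIN(reading) FROM sensors GROUP BY location HAVING MIN(reading) >= 11.2

Result:
location    | MIN(reading)
------------+-------------
Basement    | 95          
Lobby       | 28.2        
Server-Room | 27          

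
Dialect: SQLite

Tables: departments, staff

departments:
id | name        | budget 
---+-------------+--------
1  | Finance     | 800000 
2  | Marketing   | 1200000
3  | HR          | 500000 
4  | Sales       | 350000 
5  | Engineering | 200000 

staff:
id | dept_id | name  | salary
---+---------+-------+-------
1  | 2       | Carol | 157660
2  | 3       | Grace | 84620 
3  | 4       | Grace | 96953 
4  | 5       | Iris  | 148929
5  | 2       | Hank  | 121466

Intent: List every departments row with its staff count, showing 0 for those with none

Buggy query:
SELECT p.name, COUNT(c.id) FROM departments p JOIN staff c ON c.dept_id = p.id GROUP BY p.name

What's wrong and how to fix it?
Bug: INNER JOIN drops departments rows that have no matching staff rows

Fix: Use LEFT JOIN so parents without children still appear (COUNT(c.id) gives 0)

Corrected query:
SELECT p.name, COUNT(c.id) FROM departments p LEFT JOIN staff c ON c.dept_id = p.id GROUP BY p.name

Result:
name        | COUNT(c.id)
------------+------------
Engineering | 1          
Finance     | 0          
HR          | 1          
Marketing   | 2          
Sales       | 1          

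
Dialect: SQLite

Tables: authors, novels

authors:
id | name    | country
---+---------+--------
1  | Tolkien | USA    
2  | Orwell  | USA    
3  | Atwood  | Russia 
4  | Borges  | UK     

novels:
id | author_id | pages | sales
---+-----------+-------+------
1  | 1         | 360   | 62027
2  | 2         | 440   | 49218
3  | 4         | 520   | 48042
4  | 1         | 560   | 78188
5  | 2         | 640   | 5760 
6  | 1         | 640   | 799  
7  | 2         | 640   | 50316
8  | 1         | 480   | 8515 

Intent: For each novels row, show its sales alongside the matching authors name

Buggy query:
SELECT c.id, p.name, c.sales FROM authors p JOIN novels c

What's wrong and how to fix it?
Bug: Missing join condition: each novels row is matched to all authors rows instead of just its own

Fix: Specify the join condition linking the foreign key to the parent id

Corrected query:
SELECT c.id, p.name, c.sales FROM authors p JOIN novels c ON c.author_id = p.id

Result:
id | name    | sales
---+---------+------
1  | Tolkien | 62027
2  | Orwell  | 49218
3  | Borges  | 48042
4  | Tolkien | 78188
5  | Orwell  | 5760 
6  | Tolkien | 799  
7  | Orwell  | 50316
8  | Tolkien | 8515 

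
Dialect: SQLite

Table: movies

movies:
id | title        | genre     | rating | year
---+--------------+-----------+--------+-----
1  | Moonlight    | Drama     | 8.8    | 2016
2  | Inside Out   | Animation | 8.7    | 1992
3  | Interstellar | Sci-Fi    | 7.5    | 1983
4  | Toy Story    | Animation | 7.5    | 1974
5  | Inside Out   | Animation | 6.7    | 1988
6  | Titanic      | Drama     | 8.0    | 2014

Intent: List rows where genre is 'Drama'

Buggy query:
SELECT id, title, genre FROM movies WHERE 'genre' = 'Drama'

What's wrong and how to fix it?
Bug: Single quotes denote string literals in SQL; the column name is being compared as a constant string

Fix: Reference the column as genre without single quotes

Corrected query:
SELECT id, title, genre FROM movies WHERE genre = 'Drama'

Result:
id | title     | genre
---+-----------+------
1  | Moonlight | Drama
6  | Titanic   | Drama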